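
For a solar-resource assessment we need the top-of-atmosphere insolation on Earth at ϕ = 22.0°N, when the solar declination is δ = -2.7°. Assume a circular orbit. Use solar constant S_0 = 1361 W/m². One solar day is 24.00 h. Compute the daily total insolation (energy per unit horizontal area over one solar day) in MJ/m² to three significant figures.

cos h₀ = −tan(+22.0°) tan(-2.700°) = 0.0191, h₀ = 1.5517 rad.
Bracket: h₀ sin ϕ sin δ + cos ϕ cos δ sin h₀ = 1.5517×0.37461×-0.04711 + 0.92718×0.99889×0.99982 = -0.027384 + 0.925984 = 0.898600.
Q̄ = (S_0/π) × [bracket] = (1361/π) × 0.898600 = 389.29 W/m².
Daily total = Q̄ × 24.00 h × 3600 s/h = 389.29 × 24.00 × 3600 / 10⁶ = 33.63 MJ/m².

33.6 MJ/m²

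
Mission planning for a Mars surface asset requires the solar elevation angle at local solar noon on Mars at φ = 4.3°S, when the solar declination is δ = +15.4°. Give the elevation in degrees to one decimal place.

70.3°

At local noon the hour angle is zero, so the zenith angle equals |φ − δ| = |-4.3° − (+15.400°)| = 19.700°.
Elevation = 90° − 19.700° = 70.3°.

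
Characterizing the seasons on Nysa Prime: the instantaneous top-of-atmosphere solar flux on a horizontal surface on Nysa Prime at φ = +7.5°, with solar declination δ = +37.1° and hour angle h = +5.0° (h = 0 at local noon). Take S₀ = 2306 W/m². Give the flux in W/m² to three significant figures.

2.00e+03 W/m²

cos θ_z = sin φ sin δ + cos φ cos δ cos h = 0.078734 + 0.787751 = 0.866485.
Flux = S₀ · cos θ_z = 2306 × 0.866485 = 1998 W/m².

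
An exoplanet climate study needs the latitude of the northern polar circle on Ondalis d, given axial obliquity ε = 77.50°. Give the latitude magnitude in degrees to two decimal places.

The polar circle is the lowest latitude that experiences at least one full rotation of continuous daylight at the northern-summer solstice; it lies at |φ| = 90° − ε = 90° − 77.50° = 12.50°.

12.50°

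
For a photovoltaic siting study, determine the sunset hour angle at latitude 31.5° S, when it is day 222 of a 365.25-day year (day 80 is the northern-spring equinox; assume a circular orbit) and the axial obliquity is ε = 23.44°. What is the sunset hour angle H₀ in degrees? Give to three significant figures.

H₀ = 80.7°

Solar longitude: λ_s = 360° × (222 − 80)/365.25 = 139.959°.
sin δ = sin 23.44° × sin 139.959° = 0.25591, so δ = +14.828°.
cos H₀ = −tan φ · tan δ = −tan(-31.5°) × tan(+14.828°) = 0.1622, so H₀ = 1.4079 rad = 80.66°.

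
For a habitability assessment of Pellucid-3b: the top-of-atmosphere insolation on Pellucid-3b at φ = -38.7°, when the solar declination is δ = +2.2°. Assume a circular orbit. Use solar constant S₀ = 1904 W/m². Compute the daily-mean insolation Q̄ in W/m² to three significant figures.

cos H₀ = −tan(-38.7°) tan(+2.200°) = 0.0308, H₀ = 1.5400 rad.
Bracket: H₀ sin φ sin δ + cos φ cos δ sin H₀ = 1.5400×-0.62524×0.03839 + 0.78043×0.99926×0.99953 = -0.036965 + 0.779486 = 0.742521.
Q̄ = (S₀/π) × [bracket] = (1904/π) × 0.742521 = 450.0 W/m².

Q̄ ≈ 450 W/m²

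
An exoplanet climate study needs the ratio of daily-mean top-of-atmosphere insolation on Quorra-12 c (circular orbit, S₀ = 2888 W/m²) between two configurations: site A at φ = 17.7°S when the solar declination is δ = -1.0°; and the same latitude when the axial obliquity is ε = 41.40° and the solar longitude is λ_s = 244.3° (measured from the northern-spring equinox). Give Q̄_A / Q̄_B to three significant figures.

— Configuration A (φ=-17.7°):
cos H₀ = −tan(-17.7°) tan(-1.000°) = -0.0056, H₀ = 1.5764 rad.
Bracket: H₀ sin φ sin δ + cos φ cos δ sin H₀ = 1.5764×-0.30403×-0.01745 + 0.95266×0.99985×0.99998 = 0.008363 + 0.952498 = 0.960861.
Q̄ = (S₀/π) × [bracket] = (2888/π) × 0.960861 = 883.30 W/m².
— Configuration B (φ=-17.7°):
Solar declination: sin δ = sin ε · sin λ_s = sin 41.40° × sin 244.3° = -0.59589, so δ = -36.576°.
cos H₀ = −tan(-17.7°) tan(-36.576°) = -0.2368, H₀ = 1.8099 rad.
Bracket: H₀ sin φ sin δ + cos φ cos δ sin H₀ = 1.8099×-0.30403×-0.59589 + 0.95266×0.80306×0.97156 = 0.327897 + 0.743285 = 1.071182.
Q̄ = (S₀/π) × [bracket] = (2888/π) × 1.071182 = 984.72 W/m².
Ratio Q̄_A / Q̄_B = 883.30 / 984.72 = 0.8970.

Q̄_A / Q̄_B ≈ 0.897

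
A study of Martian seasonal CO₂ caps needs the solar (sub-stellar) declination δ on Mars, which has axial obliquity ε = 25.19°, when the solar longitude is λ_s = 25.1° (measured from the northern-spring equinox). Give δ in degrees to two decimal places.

sin δ = sin ε · sin λ_s = sin 25.19° × sin 25.1° = 0.180548.
δ = arcsin(0.180548) = +10.40°.

δ = +10.40°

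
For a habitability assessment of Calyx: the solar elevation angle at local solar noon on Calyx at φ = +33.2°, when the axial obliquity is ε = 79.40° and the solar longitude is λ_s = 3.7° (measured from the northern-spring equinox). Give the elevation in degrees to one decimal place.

60.4°

Solar declination: sin δ = sin ε · sin λ_s = sin 79.40° × sin 3.7° = 0.06343, so δ = +3.637°.
At local noon the hour angle is zero, so the zenith angle equals |φ − δ| = |+33.2° − (+3.637°)| = 29.563°.
Elevation = 90° − 29.563° = 60.4°.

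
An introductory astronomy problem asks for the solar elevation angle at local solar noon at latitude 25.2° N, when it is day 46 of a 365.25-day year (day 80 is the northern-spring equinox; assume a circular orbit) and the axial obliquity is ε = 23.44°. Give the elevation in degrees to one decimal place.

Solar longitude: λ_s = 360° × (46 − 80)/365.25 = -33.511°, i.e. -33.511° + 360° = 326.489°.
sin δ = sin 23.44° × sin 326.489° = -0.21962, so δ = -12.687°.
At local noon the hour angle is zero, so the zenith angle equals |φ − δ| = |+25.2° − (-12.687°)| = 37.887°.
Elevation = 90° − 37.887° = 52.1°.

52.1°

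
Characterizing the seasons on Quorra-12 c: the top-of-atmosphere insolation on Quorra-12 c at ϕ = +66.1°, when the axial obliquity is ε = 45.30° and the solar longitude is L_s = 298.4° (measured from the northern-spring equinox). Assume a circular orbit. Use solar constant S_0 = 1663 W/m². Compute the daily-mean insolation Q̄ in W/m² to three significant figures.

Q̄ ≈ 0.00 W/m²

Solar declination: sin δ = sin ε · sin L_s = sin 45.30° × sin 298.4° = -0.62525, so δ = -38.701°.
cos h₀ = −tan(+66.1°) tan(-38.701°) = 1.8080 ≥ 1 ⇒ polar night, h₀ = 0 and Q̄ = 0.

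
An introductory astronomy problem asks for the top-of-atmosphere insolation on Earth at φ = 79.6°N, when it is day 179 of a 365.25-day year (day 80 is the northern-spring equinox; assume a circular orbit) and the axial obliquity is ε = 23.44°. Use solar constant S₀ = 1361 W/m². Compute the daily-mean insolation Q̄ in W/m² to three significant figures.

Solar longitude: λ_s = 360° × (179 − 80)/365.25 = 97.577°.
sin δ = sin 23.44° × sin 97.577° = 0.39432, so δ = +23.223°.
cos H₀ = −tan(+79.6°) tan(+23.223°) = -2.3379 ≤ −1 ⇒ polar day, H₀ = π.
Bracket: H₀ sin φ sin δ + cos φ cos δ sin H₀ = 3.1416×0.98357×0.39432 + 0.18052×0.91898×0.00000 = 1.218442 + 0.000000 = 1.218442.
Q̄ = (S₀/π) × [bracket] = (1361/π) × 1.218442 = 527.9 W/m².

Q̄ ≈ 528 W/m²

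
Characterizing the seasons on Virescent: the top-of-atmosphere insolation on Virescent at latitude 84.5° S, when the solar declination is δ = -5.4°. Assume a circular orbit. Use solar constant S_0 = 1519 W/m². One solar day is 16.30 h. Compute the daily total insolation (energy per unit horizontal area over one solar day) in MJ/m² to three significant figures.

8.36 MJ/m²

cos h₀ = −tan(-84.5°) tan(-5.400°) = -0.9817, h₀ = 2.9500 rad.
Bracket: h₀ sin ϕ sin δ + cos ϕ cos δ sin h₀ = 2.9500×-0.99540×-0.09411 + 0.09585×0.99556×0.19039 = 0.276347 + 0.018168 = 0.294515.
Q̄ = (S_0/π) × [bracket] = (1519/π) × 0.294515 = 142.40 W/m².
Daily total = Q̄ × 16.30 h × 3600 s/h = 142.40 × 16.30 × 3600 / 10⁶ = 8.356 MJ/m².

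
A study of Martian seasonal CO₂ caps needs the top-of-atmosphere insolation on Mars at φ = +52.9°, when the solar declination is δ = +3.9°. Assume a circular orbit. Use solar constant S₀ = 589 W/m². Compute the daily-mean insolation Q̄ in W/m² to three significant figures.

cos H₀ = −tan(+52.9°) tan(+3.900°) = -0.0901, H₀ = 1.6611 rad.
Bracket: H₀ sin φ sin δ + cos φ cos δ sin H₀ = 1.6611×0.79758×0.06802 + 0.60321×0.99768×0.99593 = 0.090117 + 0.599361 = 0.689478.
Q̄ = (S₀/π) × [bracket] = (589/π) × 0.689478 = 129.3 W/m².

Q̄ ≈ 129 W/m²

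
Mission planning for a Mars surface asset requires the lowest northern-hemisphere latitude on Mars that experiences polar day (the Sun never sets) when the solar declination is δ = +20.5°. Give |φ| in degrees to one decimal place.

|φ| = 69.5°

Polar day requires cos H₀ = −tan φ tan δ ≤ −1, i.e. tan φ tan δ ≥ 1.
The boundary is |tan φ| · |tan δ| = 1, so |φ| = 90° − |δ| = 90° − 20.5° = 69.5° in the northern hemisphere.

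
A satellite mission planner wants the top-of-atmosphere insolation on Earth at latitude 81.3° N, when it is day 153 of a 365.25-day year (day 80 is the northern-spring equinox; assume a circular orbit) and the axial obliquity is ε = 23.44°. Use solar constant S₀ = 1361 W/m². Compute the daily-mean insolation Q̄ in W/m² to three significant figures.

Solar longitude: λ_s = 360° × (153 − 80)/365.25 = 71.951°.
sin δ = sin 23.44° × sin 71.951° = 0.37821, so δ = +22.223°.
cos H₀ = −tan(+81.3°) tan(+22.223°) = -2.6700 ≤ −1 ⇒ polar day, H₀ = π.
Bracket: H₀ sin φ sin δ + cos φ cos δ sin H₀ = 3.1416×0.98849×0.37821 + 0.15126×0.92572×0.00000 = 1.174509 + 0.000000 = 1.174509.
Q̄ = (S₀/π) × [bracket] = (1361/π) × 1.174509 = 508.8 W/m².

Q̄ ≈ 509 W/m²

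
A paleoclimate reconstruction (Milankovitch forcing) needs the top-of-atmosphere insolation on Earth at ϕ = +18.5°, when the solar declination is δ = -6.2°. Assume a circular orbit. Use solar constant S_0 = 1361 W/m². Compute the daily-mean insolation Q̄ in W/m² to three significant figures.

Q̄ ≈ 385 W/m²

cos h₀ = −tan(+18.5°) tan(-6.200°) = 0.0363, h₀ = 1.5344 rad.
Bracket: h₀ sin ϕ sin δ + cos ϕ cos δ sin h₀ = 1.5344×0.31730×-0.10800 + 0.94832×0.99415×0.99934 = -0.052581 + 0.942150 = 0.889569.
Q̄ = (S_0/π) × [bracket] = (1361/π) × 0.889569 = 385.4 W/m².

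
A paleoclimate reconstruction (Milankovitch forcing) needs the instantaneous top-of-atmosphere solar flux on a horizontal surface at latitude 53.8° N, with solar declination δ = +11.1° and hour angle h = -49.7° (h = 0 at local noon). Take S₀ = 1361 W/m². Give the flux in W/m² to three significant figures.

cos θ_z = sin φ sin δ + cos φ cos δ cos h = 0.155358 + 0.374852 = 0.530210.
Flux = S₀ · cos θ_z = 1361 × 0.530210 = 721.6 W/m².

722 W/m²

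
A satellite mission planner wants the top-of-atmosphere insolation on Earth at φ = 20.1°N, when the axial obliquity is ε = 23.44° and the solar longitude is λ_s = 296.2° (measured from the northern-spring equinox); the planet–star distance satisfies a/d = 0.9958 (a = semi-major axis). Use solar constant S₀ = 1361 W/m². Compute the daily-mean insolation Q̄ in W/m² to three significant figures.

Q̄ ≈ 298 W/m²

Solar declination: sin δ = sin ε · sin λ_s = sin 23.44° × sin 296.2° = -0.35692, so δ = -20.911°.
cos H₀ = −tan(+20.1°) tan(-20.911°) = 0.1398, H₀ = 1.4305 rad.
Bracket: H₀ sin φ sin δ + cos φ cos δ sin H₀ = 1.4305×0.34366×-0.35692 + 0.93909×0.93414×0.99018 = -0.175464 + 0.868627 = 0.693163.
Inverse-square distance factor (a/d)² = 0.9958² = 0.991618.
Q̄ = (S₀/π) × 0.991618 × [bracket] = (1361/π) × 0.991618 × 0.693163 = 297.8 W/m².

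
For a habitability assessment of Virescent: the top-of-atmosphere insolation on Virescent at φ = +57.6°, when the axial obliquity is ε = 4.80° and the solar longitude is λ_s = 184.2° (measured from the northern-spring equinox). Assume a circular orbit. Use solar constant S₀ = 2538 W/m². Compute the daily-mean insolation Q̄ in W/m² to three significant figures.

Solar declination: sin δ = sin ε · sin λ_s = sin 4.80° × sin 184.2° = -0.00613, so δ = -0.351°.
cos H₀ = −tan(+57.6°) tan(-0.351°) = 0.0097, H₀ = 1.5611 rad.
Bracket: H₀ sin φ sin δ + cos φ cos δ sin H₀ = 1.5611×0.84433×-0.00613 + 0.53583×0.99998×0.99995 = -0.008080 + 0.535792 = 0.527712.
Q̄ = (S₀/π) × [bracket] = (2538/π) × 0.527712 = 426.3 W/m².

Q̄ ≈ 426 W/m²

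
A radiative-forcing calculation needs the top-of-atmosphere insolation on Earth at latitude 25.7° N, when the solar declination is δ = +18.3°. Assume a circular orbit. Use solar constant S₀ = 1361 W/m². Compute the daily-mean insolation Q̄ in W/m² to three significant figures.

cos H₀ = −tan(+25.7°) tan(+18.300°) = -0.1592, H₀ = 1.7306 rad.
Bracket: H₀ sin φ sin δ + cos φ cos δ sin H₀ = 1.7306×0.43366×0.31399 + 0.90108×0.94943×0.98725 = 0.235647 + 0.844605 = 1.080252.
Q̄ = (S₀/π) × [bracket] = (1361/π) × 1.080252 = 468.0 W/m².

Q̄ ≈ 468 W/m²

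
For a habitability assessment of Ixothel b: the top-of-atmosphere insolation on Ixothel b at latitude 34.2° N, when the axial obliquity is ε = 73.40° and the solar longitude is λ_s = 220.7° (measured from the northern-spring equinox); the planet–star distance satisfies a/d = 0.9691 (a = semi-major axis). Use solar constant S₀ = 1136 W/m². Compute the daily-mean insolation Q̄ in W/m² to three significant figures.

Solar declination: sin δ = sin ε · sin λ_s = sin 73.40° × sin 220.7° = -0.62492, so δ = -38.676°.
cos H₀ = −tan(+34.2°) tan(-38.676°) = 0.5440, H₀ = 0.9956 rad.
Bracket: H₀ sin φ sin δ + cos φ cos δ sin H₀ = 0.9956×0.56208×-0.62492 + 0.82708×0.78069×0.83908 = -0.349710 + 0.541788 = 0.192078.
Inverse-square distance factor (a/d)² = 0.9691² = 0.939155.
Q̄ = (S₀/π) × 0.939155 × [bracket] = (1136/π) × 0.939155 × 0.192078 = 65.23 W/m².

Q̄ ≈ 65.2 W/m²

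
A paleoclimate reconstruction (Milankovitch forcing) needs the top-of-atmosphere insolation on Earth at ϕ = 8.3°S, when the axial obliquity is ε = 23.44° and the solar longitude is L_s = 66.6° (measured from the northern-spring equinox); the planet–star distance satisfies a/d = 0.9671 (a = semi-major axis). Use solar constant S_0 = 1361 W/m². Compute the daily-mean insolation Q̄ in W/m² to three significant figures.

Q̄ ≈ 340 W/m²

Solar declination: sin δ = sin ε · sin L_s = sin 23.44° × sin 66.6° = 0.36507, so δ = +21.412°.
cos h₀ = −tan(-8.3°) tan(+21.412°) = 0.0572, h₀ = 1.5136 rad.
Bracket: h₀ sin ϕ sin δ + cos ϕ cos δ sin h₀ = 1.5136×-0.14436×0.36507 + 0.98953×0.93098×0.99836 = -0.079769 + 0.919722 = 0.839953.
Inverse-square distance factor (a/d)² = 0.9671² = 0.935282.
Q̄ = (S_0/π) × 0.935282 × [bracket] = (1361/π) × 0.935282 × 0.839953 = 340.3 W/m².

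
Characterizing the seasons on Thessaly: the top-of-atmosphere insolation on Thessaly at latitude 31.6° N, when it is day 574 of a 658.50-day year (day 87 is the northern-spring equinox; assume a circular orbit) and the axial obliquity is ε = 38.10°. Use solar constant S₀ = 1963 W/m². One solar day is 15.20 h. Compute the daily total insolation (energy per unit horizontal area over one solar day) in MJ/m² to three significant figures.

8.33 MJ/m²

Solar longitude: λ_s = 360° × (574 − 87)/658.50 = 266.241°.
sin δ = sin 38.10° × sin 266.241° = -0.61571, so δ = -38.003°.
cos H₀ = −tan(+31.6°) tan(-38.003°) = 0.4807, H₀ = 1.0693 rad.
Bracket: H₀ sin φ sin δ + cos φ cos δ sin H₀ = 1.0693×0.52399×-0.61571 + 0.85173×0.78797×0.87688 = -0.344984 + 0.588507 = 0.243523.
Q̄ = (S₀/π) × [bracket] = (1963/π) × 0.243523 = 152.16 W/m².
Daily total = Q̄ × 15.20 h × 3600 s/h = 152.16 × 15.20 × 3600 / 10⁶ = 8.326 MJ/m².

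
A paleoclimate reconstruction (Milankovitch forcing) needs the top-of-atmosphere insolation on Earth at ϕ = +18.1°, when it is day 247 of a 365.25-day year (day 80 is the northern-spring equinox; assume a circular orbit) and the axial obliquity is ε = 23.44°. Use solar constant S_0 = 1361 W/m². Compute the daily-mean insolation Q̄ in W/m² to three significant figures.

Solar longitude: L_s = 360° × (247 − 80)/365.25 = 164.600°.
sin δ = sin 23.44° × sin 164.600° = 0.10564, so δ = +6.064°.
cos h₀ = −tan(+18.1°) tan(+6.064°) = -0.0347, h₀ = 1.6055 rad.
Bracket: h₀ sin ϕ sin δ + cos ϕ cos δ sin h₀ = 1.6055×0.31068×0.10564 + 0.95052×0.99440×0.99940 = 0.052693 + 0.944630 = 0.997323.
Q̄ = (S_0/π) × [bracket] = (1361/π) × 0.997323 = 432.1 W/m².

Q̄ ≈ 432 W/m²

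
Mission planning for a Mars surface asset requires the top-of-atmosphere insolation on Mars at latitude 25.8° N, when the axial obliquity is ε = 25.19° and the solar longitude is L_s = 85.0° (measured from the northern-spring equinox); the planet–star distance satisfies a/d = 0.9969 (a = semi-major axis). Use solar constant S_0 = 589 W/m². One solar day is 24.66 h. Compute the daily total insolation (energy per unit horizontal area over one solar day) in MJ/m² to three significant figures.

18.6 MJ/m²

Solar declination: sin δ = sin ε · sin L_s = sin 25.19° × sin 85.0° = 0.42400, so δ = +25.087°.
cos h₀ = −tan(+25.8°) tan(+25.087°) = -0.2263, h₀ = 1.7991 rad.
Bracket: h₀ sin ϕ sin δ + cos ϕ cos δ sin h₀ = 1.7991×0.43523×0.42400 + 0.90032×0.90566×0.97405 = 0.332001 + 0.794225 = 1.126226.
Inverse-square distance factor (a/d)² = 0.9969² = 0.993810.
Q̄ = (S_0/π) × 0.993810 × [bracket] = (589/π) × 0.993810 × 1.126226 = 209.84 W/m².
Daily total = Q̄ × 24.66 h × 3600 s/h = 209.84 × 24.66 × 3600 / 10⁶ = 18.63 MJ/m².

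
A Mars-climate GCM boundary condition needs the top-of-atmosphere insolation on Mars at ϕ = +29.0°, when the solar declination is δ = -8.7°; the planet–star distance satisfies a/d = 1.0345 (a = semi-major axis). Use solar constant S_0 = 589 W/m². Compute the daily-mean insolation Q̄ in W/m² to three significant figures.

Q̄ ≈ 151 W/m²

cos h₀ = −tan(+29.0°) tan(-8.700°) = 0.0848, h₀ = 1.4859 rad.
Bracket: h₀ sin ϕ sin δ + cos ϕ cos δ sin h₀ = 1.4859×0.48481×-0.15126 + 0.87462×0.98849×0.99640 = -0.108965 + 0.861441 = 0.752476.
Inverse-square distance factor (a/d)² = 1.0345² = 1.070190.
Q̄ = (S_0/π) × 1.070190 × [bracket] = (589/π) × 1.070190 × 0.752476 = 151.0 W/m².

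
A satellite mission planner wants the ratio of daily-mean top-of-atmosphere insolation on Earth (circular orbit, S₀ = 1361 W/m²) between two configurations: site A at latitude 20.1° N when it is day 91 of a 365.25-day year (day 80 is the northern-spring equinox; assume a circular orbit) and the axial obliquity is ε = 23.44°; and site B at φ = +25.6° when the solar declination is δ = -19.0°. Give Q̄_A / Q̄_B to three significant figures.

Q̄_A / Q̄_B ≈ 1.52

— Configuration A (φ=+20.1°):
Solar longitude: λ_s = 360° × (91 − 80)/365.25 = 10.842°.
sin δ = sin 23.44° × sin 10.842° = 0.07482, so δ = +4.291°.
cos H₀ = −tan(+20.1°) tan(+4.291°) = -0.0275, H₀ = 1.5983 rad.
Bracket: H₀ sin φ sin δ + cos φ cos δ sin H₀ = 1.5983×0.34366×0.07482 + 0.93909×0.99720×0.99962 = 0.041097 + 0.936105 = 0.977202.
Q̄ = (S₀/π) × [bracket] = (1361/π) × 0.977202 = 423.34 W/m².
— Configuration B (φ=+25.6°):
cos H₀ = −tan(+25.6°) tan(-19.000°) = 0.1650, H₀ = 1.4051 rad.
Bracket: H₀ sin φ sin δ + cos φ cos δ sin H₀ = 1.4051×0.43209×-0.32557 + 0.90183×0.94552×0.98630 = -0.197663 + 0.841016 = 0.643353.
Q̄ = (S₀/π) × [bracket] = (1361/π) × 0.643353 = 278.71 W/m².
Ratio Q̄_A / Q̄_B = 423.34 / 278.71 = 1.519.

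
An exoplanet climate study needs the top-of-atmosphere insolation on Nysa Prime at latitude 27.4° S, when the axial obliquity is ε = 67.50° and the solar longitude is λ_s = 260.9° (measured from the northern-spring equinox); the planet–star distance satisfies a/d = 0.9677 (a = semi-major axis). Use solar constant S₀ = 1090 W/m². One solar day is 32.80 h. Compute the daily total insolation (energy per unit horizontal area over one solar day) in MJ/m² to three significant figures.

Solar declination: sin δ = sin ε · sin λ_s = sin 67.50° × sin 260.9° = -0.91225, so δ = -65.818°.
cos H₀ = −tan(-27.4°) tan(-65.818°) = -1.1544 ≤ −1 ⇒ polar day, H₀ = π.
Bracket: H₀ sin φ sin δ + cos φ cos δ sin H₀ = 3.1416×-0.46020×-0.91225 + 0.88782×0.40963×0.00000 = 1.318899 + 0.000000 = 1.318899.
Inverse-square distance factor (a/d)² = 0.9677² = 0.936443.
Q̄ = (S₀/π) × 0.936443 × [bracket] = (1090/π) × 0.936443 × 1.318899 = 428.52 W/m².
Daily total = Q̄ × 32.80 h × 3600 s/h = 428.52 × 32.80 × 3600 / 10⁶ = 50.60 MJ/m².

50.6 MJ/m²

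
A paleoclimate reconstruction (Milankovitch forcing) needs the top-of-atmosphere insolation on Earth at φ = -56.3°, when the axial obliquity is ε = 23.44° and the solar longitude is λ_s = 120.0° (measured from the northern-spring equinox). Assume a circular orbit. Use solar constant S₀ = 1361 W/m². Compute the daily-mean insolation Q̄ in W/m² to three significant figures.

Q̄ ≈ 65.7 W/m²

Solar declination: sin δ = sin ε · sin λ_s = sin 23.44° × sin 120.0° = 0.34449, so δ = +20.151°.
cos H₀ = −tan(-56.3°) tan(+20.151°) = 0.5502, H₀ = 0.9882 rad.
Bracket: H₀ sin φ sin δ + cos φ cos δ sin H₀ = 0.9882×-0.83195×0.34449 + 0.55484×0.93879×0.83501 = -0.283217 + 0.434939 = 0.151722.
Q̄ = (S₀/π) × [bracket] = (1361/π) × 0.151722 = 65.73 W/m².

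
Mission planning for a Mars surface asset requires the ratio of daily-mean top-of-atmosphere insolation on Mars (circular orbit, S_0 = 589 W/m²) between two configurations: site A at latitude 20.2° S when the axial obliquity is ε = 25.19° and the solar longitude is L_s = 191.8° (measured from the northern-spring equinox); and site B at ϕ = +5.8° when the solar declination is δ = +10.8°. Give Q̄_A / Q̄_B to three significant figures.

— Configuration A (ϕ=-20.2°):
Solar declination: sin δ = sin ε · sin L_s = sin 25.19° × sin 191.8° = -0.08704, so δ = -4.993°.
cos h₀ = −tan(-20.2°) tan(-4.993°) = -0.0321, h₀ = 1.6029 rad.
Bracket: h₀ sin ϕ sin δ + cos ϕ cos δ sin h₀ = 1.6029×-0.34530×-0.08704 + 0.93849×0.99621×0.99948 = 0.048175 + 0.934447 = 0.982622.
Q̄ = (S_0/π) × [bracket] = (589/π) × 0.982622 = 184.23 W/m².
— Configuration B (ϕ=+5.8°):
cos h₀ = −tan(+5.8°) tan(+10.800°) = -0.0194, h₀ = 1.5902 rad.
Bracket: h₀ sin ϕ sin δ + cos ϕ cos δ sin h₀ = 1.5902×0.10106×0.18738 + 0.99488×0.98229×0.99981 = 0.030113 + 0.977075 = 1.007188.
Q̄ = (S_0/π) × [bracket] = (589/π) × 1.007188 = 188.83 W/m².
Ratio Q̄_A / Q̄_B = 184.23 / 188.83 = 0.9756.

Q̄_A / Q̄_B ≈ 0.976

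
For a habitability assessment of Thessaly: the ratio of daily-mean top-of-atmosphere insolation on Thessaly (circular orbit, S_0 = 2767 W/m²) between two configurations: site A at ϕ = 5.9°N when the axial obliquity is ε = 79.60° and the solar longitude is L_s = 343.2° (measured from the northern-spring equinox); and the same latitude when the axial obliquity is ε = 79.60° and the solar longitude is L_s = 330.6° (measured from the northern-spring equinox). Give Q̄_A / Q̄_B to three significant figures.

Q̄_A / Q̄_B ≈ 1.14

— Configuration A (ϕ=+5.9°):
Solar declination: sin δ = sin ε · sin L_s = sin 79.60° × sin 343.2° = -0.28428, so δ = -16.516°.
cos h₀ = −tan(+5.9°) tan(-16.516°) = 0.0306, h₀ = 1.5401 rad.
Bracket: h₀ sin ϕ sin δ + cos ϕ cos δ sin h₀ = 1.5401×0.10279×-0.28428 + 0.99470×0.95874×0.99953 = -0.045003 + 0.953210 = 0.908207.
Q̄ = (S_0/π) × [bracket] = (2767/π) × 0.908207 = 799.92 W/m².
— Configuration B (ϕ=+5.9°):
Solar declination: sin δ = sin ε · sin L_s = sin 79.60° × sin 330.6° = -0.48284, so δ = -28.871°.
cos h₀ = −tan(+5.9°) tan(-28.871°) = 0.0570, h₀ = 1.5138 rad.
Bracket: h₀ sin ϕ sin δ + cos ϕ cos δ sin h₀ = 1.5138×0.10279×-0.48284 + 0.99470×0.87571×0.99838 = -0.075132 + 0.869658 = 0.794526.
Q̄ = (S_0/π) × [bracket] = (2767/π) × 0.794526 = 699.79 W/m².
Ratio Q̄_A / Q̄_B = 799.92 / 699.79 = 1.143.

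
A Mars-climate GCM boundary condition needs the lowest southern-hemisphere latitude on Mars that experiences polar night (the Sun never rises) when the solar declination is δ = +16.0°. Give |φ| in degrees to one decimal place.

|φ| = 74.0°

Polar night requires cos H₀ = −tan φ tan δ ≥ 1, i.e. tan φ tan δ ≤ −1.
The boundary is |tan φ| · |tan δ| = 1, so |φ| = 90° − |δ| = 90° − 16.0° = 74.0° in the southern hemisphere.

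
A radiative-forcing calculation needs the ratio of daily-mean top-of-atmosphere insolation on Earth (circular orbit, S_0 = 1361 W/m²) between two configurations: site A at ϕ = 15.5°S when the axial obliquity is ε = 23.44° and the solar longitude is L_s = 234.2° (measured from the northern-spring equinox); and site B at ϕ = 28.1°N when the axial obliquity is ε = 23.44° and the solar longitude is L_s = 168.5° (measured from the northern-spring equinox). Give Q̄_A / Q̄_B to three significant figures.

— Configuration A (ϕ=-15.5°):
Solar declination: sin δ = sin ε · sin L_s = sin 23.44° × sin 234.2° = -0.32263, so δ = -18.822°.
cos h₀ = −tan(-15.5°) tan(-18.822°) = -0.0945, h₀ = 1.6655 rad.
Bracket: h₀ sin ϕ sin δ + cos ϕ cos δ sin h₀ = 1.6655×-0.26724×-0.32263 + 0.96363×0.94652×0.99552 = 0.143599 + 0.908009 = 1.051608.
Q̄ = (S_0/π) × [bracket] = (1361/π) × 1.051608 = 455.58 W/m².
— Configuration B (ϕ=+28.1°):
Solar declination: sin δ = sin ε · sin L_s = sin 23.44° × sin 168.5° = 0.07931, so δ = +4.549°.
cos h₀ = −tan(+28.1°) tan(+4.549°) = -0.0425, h₀ = 1.6133 rad.
Bracket: h₀ sin ϕ sin δ + cos ϕ cos δ sin h₀ = 1.6133×0.47101×0.07931 + 0.88213×0.99685×0.99910 = 0.060266 + 0.878560 = 0.938826.
Q̄ = (S_0/π) × [bracket] = (1361/π) × 0.938826 = 406.72 W/m².
Ratio Q̄_A / Q̄_B = 455.58 / 406.72 = 1.120.

Q̄_A / Q̄_B ≈ 1.12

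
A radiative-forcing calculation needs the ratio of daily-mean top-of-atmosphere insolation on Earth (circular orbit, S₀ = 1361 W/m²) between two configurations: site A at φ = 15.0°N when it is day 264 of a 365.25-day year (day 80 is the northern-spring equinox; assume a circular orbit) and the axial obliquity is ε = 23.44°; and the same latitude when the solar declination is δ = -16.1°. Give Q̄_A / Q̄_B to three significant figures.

— Configuration A (φ=+15.0°):
Solar longitude: λ_s = 360° × (264 − 80)/365.25 = 181.355°.
sin δ = sin 23.44° × sin 181.355° = -0.00941, so δ = -0.539°.
cos H₀ = −tan(+15.0°) tan(-0.539°) = 0.0025, H₀ = 1.5683 rad.
Bracket: H₀ sin φ sin δ + cos φ cos δ sin H₀ = 1.5683×0.25882×-0.00941 + 0.96593×0.99996×1.00000 = -0.003820 + 0.965891 = 0.962071.
Q̄ = (S₀/π) × [bracket] = (1361/π) × 0.962071 = 416.79 W/m².
— Configuration B (φ=+15.0°):
cos H₀ = −tan(+15.0°) tan(-16.100°) = 0.0773, H₀ = 1.4934 rad.
Bracket: H₀ sin φ sin δ + cos φ cos δ sin H₀ = 1.4934×0.25882×-0.27731 + 0.96593×0.96078×0.99700 = -0.107186 + 0.925262 = 0.818076.
Q̄ = (S₀/π) × [bracket] = (1361/π) × 0.818076 = 354.41 W/m².
Ratio Q̄_A / Q̄_B = 416.79 / 354.41 = 1.176.

Q̄_A / Q̄_B ≈ 1.18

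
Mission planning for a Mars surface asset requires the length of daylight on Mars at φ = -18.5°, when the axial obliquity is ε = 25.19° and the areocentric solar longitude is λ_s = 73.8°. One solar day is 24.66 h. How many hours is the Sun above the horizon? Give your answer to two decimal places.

11.15 h

sin δ = sin 25.19° × sin 73.8° = 0.40872, so δ = +24.125°.
cos H₀ = −tan φ · tan δ = −tan(-18.5°) × tan(+24.125°) = 0.1498, so H₀ = 1.4204 rad = 81.38°.
Daylight = 2H₀/(2π) × 24.66 h = (1.4204/π) × 24.66 = 11.15 h.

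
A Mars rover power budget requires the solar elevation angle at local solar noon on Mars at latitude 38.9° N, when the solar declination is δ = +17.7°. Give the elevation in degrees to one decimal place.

At local noon the hour angle is zero, so the zenith angle equals |φ − δ| = |+38.9° − (+17.700°)| = 21.200°.
Elevation = 90° − 21.200° = 68.8°.

68.8°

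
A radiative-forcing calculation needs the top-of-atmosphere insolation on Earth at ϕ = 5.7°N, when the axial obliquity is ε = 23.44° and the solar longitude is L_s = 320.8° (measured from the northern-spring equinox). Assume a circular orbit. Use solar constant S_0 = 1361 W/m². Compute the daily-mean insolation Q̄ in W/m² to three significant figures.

Q̄ ≈ 400 W/m²

Solar declination: sin δ = sin ε · sin L_s = sin 23.44° × sin 320.8° = -0.25141, so δ = -14.561°.
cos h₀ = −tan(+5.7°) tan(-14.561°) = 0.0259, h₀ = 1.5449 rad.
Bracket: h₀ sin ϕ sin δ + cos ϕ cos δ sin h₀ = 1.5449×0.09932×-0.25141 + 0.99506×0.96788×0.99966 = -0.038576 + 0.962771 = 0.924195.
Q̄ = (S_0/π) × [bracket] = (1361/π) × 0.924195 = 400.4 W/m².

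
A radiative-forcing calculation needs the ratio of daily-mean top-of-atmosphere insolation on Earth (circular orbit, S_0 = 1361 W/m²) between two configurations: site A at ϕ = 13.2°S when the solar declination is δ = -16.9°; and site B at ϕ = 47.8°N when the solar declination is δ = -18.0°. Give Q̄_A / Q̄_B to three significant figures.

— Configuration A (ϕ=-13.2°):
cos h₀ = −tan(-13.2°) tan(-16.900°) = -0.0713, h₀ = 1.6421 rad.
Bracket: h₀ sin ϕ sin δ + cos ϕ cos δ sin h₀ = 1.6421×-0.22835×-0.29070 + 0.97358×0.95681×0.99746 = 0.109005 + 0.929165 = 1.038170.
Q̄ = (S_0/π) × [bracket] = (1361/π) × 1.038170 = 449.76 W/m².
— Configuration B (ϕ=+47.8°):
cos h₀ = −tan(+47.8°) tan(-18.000°) = 0.3583, h₀ = 1.2043 rad.
Bracket: h₀ sin ϕ sin δ + cos ϕ cos δ sin h₀ = 1.2043×0.74080×-0.30902 + 0.67172×0.95106×0.93359 = -0.275691 + 0.596420 = 0.320729.
Q̄ = (S_0/π) × [bracket] = (1361/π) × 0.320729 = 138.95 W/m².
Ratio Q̄_A / Q̄_B = 449.76 / 138.95 = 3.237.

Q̄_A / Q̄_B ≈ 3.24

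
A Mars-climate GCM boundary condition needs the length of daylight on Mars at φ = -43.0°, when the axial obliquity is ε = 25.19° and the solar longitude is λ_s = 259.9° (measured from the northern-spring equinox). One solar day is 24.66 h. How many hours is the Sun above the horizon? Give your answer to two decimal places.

15.82 h

Solar declination: sin δ = sin ε · sin λ_s = sin 25.19° × sin 259.9° = -0.41903, so δ = -24.773°.
cos H₀ = −tan φ · tan δ = −tan(-43.0°) × tan(-24.773°) = -0.4304, so H₀ = 2.0157 rad = 115.49°.
Daylight = 2H₀/(2π) × 24.66 h = (2.0157/π) × 24.66 = 15.82 h.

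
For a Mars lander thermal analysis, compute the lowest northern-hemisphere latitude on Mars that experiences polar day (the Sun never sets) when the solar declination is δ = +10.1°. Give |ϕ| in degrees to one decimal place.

|ϕ| = 79.9°

Polar day requires cos h₀ = −tan ϕ tan δ ≤ −1, i.e. tan ϕ tan δ ≥ 1.
The boundary is |tan ϕ| · |tan δ| = 1, so |ϕ| = 90° − |δ| = 90° − 10.1° = 79.9° in the northern hemisphere.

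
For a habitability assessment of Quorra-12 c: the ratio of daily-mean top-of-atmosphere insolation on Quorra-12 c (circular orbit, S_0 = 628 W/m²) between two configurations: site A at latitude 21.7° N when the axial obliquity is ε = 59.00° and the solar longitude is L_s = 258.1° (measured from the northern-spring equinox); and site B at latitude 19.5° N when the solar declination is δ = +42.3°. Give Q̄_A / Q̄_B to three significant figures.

— Configuration A (ϕ=+21.7°):
Solar declination: sin δ = sin ε · sin L_s = sin 59.00° × sin 258.1° = -0.83875, so δ = -57.008°.
cos h₀ = −tan(+21.7°) tan(-57.008°) = 0.6130, h₀ = 0.9110 rad.
Bracket: h₀ sin ϕ sin δ + cos ϕ cos δ sin h₀ = 0.9110×0.36975×-0.83875 + 0.92913×0.54452×0.79010 = -0.282526 + 0.399735 = 0.117209.
Q̄ = (S_0/π) × [bracket] = (628/π) × 0.117209 = 23.430 W/m².
— Configuration B (ϕ=+19.5°):
cos h₀ = −tan(+19.5°) tan(+42.300°) = -0.3222, h₀ = 1.8989 rad.
Bracket: h₀ sin ϕ sin δ + cos ϕ cos δ sin h₀ = 1.8989×0.33381×0.67301 + 0.94264×0.73963×0.94666 = 0.426602 + 0.660016 = 1.086618.
Q̄ = (S_0/π) × [bracket] = (628/π) × 1.086618 = 217.21 W/m².
Ratio Q̄_A / Q̄_B = 23.430 / 217.21 = 0.1079.

Q̄_A / Q̄_B ≈ 0.108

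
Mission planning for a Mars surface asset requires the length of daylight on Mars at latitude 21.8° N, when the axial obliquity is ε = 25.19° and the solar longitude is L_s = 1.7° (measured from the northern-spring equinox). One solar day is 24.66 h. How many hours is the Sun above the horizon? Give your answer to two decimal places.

Solar declination: sin δ = sin ε · sin L_s = sin 25.19° × sin 1.7° = 0.01263, so δ = +0.723°.
cos h₀ = −tan ϕ · tan δ = −tan(+21.8°) × tan(+0.723°) = -0.0051, so h₀ = 1.5758 rad = 90.29°.
Daylight = 2h₀/(2π) × 24.66 h = (1.5758/π) × 24.66 = 12.37 h.

12.37 h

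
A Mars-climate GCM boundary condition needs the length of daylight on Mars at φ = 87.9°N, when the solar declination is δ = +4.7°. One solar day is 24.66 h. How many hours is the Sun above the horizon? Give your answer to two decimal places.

24.66 h

Sunrise equation: cos H₀ = −tan φ · tan δ = -2.2421 ≤ −1, so the Sun never sets (polar day) and H₀ = π.
Daylight = 2H₀/(2π) × 24.66 h = (3.1416/π) × 24.66 = 24.66 h.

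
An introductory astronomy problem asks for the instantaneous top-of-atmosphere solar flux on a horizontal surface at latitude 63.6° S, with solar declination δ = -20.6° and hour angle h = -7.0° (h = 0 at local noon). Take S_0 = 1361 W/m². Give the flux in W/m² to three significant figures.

991 W/m²

cos θ_z = sin ϕ sin δ + cos ϕ cos δ cos h = 0.315149 + 0.413103 = 0.728252.
Flux = S_0 · cos θ_z = 1361 × 0.728252 = 991.2 W/m².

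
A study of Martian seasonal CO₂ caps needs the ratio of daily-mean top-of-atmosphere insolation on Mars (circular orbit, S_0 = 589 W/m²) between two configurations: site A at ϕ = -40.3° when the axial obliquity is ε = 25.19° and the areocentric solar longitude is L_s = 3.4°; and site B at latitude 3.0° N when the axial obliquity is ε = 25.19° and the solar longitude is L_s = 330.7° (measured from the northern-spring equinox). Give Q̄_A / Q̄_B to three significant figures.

— Configuration A (ϕ=-40.3°):
sin δ = sin 25.19° × sin 3.4° = 0.02524, so δ = +1.446°.
cos h₀ = −tan(-40.3°) tan(+1.446°) = 0.0214, h₀ = 1.5494 rad.
Bracket: h₀ sin ϕ sin δ + cos ϕ cos δ sin h₀ = 1.5494×-0.64679×0.02524 + 0.76267×0.99968×0.99977 = -0.025294 + 0.762251 = 0.736957.
Q̄ = (S_0/π) × [bracket] = (589/π) × 0.736957 = 138.17 W/m².
— Configuration B (ϕ=+3.0°):
Solar declination: sin δ = sin ε · sin L_s = sin 25.19° × sin 330.7° = -0.20829, so δ = -12.022°.
cos h₀ = −tan(+3.0°) tan(-12.022°) = 0.0112, h₀ = 1.5596 rad.
Bracket: h₀ sin ϕ sin δ + cos ϕ cos δ sin h₀ = 1.5596×0.05234×-0.20829 + 0.99863×0.97807×0.99994 = -0.017003 + 0.976671 = 0.959668.
Q̄ = (S_0/π) × [bracket] = (589/π) × 0.959668 = 179.92 W/m².
Ratio Q̄_A / Q̄_B = 138.17 / 179.92 = 0.7680.

Q̄_A / Q̄_B ≈ 0.768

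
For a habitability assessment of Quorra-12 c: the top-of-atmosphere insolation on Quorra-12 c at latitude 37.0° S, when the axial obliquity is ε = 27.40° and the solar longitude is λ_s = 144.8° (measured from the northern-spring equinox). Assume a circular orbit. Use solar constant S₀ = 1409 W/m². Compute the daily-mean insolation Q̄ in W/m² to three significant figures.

Solar declination: sin δ = sin ε · sin λ_s = sin 27.40° × sin 144.8° = 0.26527, so δ = +15.383°.
cos H₀ = −tan(-37.0°) tan(+15.383°) = 0.2073, H₀ = 1.3620 rad.
Bracket: H₀ sin φ sin δ + cos φ cos δ sin H₀ = 1.3620×-0.60182×0.26527 + 0.79864×0.96417×0.97827 = -0.217436 + 0.753292 = 0.535856.
Q̄ = (S₀/π) × [bracket] = (1409/π) × 0.535856 = 240.3 W/m².

Q̄ ≈ 240 W/m²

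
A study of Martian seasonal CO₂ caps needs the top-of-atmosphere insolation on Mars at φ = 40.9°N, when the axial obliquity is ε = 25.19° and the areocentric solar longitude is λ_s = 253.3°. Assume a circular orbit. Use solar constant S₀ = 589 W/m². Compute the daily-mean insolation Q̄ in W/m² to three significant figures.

sin δ = sin 25.19° × sin 253.3° = -0.40767, so δ = -24.059°.
cos H₀ = −tan(+40.9°) tan(-24.059°) = 0.3867, H₀ = 1.1737 rad.
Bracket: H₀ sin φ sin δ + cos φ cos δ sin H₀ = 1.1737×0.65474×-0.40767 + 0.75585×0.91313×0.92219 = -0.313281 + 0.636486 = 0.323205.
Q̄ = (S₀/π) × [bracket] = (589/π) × 0.323205 = 60.60 W/m².

Q̄ ≈ 60.6 W/m²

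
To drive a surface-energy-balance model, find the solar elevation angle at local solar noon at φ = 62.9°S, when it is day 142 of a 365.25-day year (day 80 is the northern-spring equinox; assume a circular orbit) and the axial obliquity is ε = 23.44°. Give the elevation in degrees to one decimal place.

Solar longitude: λ_s = 360° × (142 − 80)/365.25 = 61.109°.
sin δ = sin 23.44° × sin 61.109° = 0.34828, so δ = +20.382°.
At local noon the hour angle is zero, so the zenith angle equals |φ − δ| = |-62.9° − (+20.382°)| = 83.282°.
Elevation = 90° − 83.282° = 6.7°.

6.7°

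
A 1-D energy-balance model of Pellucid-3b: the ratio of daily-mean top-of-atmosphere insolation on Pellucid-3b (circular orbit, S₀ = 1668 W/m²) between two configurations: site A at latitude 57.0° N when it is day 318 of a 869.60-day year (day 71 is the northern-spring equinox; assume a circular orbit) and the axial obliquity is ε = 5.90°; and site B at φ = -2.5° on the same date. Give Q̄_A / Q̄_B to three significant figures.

Q̄_A / Q̄_B ≈ 0.690

— Configuration A (φ=+57.0°):
Solar longitude: λ_s = 360° × (318 − 71)/869.60 = 102.254°.
sin δ = sin 5.90° × sin 102.254° = 0.10045, so δ = +5.765°.
cos H₀ = −tan(+57.0°) tan(+5.765°) = -0.1555, H₀ = 1.7269 rad.
Bracket: H₀ sin φ sin δ + cos φ cos δ sin H₀ = 1.7269×0.83867×0.10045 + 0.54464×0.99494×0.98784 = 0.145482 + 0.535295 = 0.680777.
Q̄ = (S₀/π) × [bracket] = (1668/π) × 0.680777 = 361.45 W/m².
— Configuration B (φ=-2.5°):
cos H₀ = −tan(-2.5°) tan(+5.765°) = 0.0044, H₀ = 1.5664 rad.
Bracket: H₀ sin φ sin δ + cos φ cos δ sin H₀ = 1.5664×-0.04362×0.10045 + 0.99905×0.99494×0.99999 = -0.006863 + 0.993985 = 0.987122.
Q̄ = (S₀/π) × [bracket] = (1668/π) × 0.987122 = 524.10 W/m².
Ratio Q̄_A / Q̄_B = 361.45 / 524.10 = 0.6897.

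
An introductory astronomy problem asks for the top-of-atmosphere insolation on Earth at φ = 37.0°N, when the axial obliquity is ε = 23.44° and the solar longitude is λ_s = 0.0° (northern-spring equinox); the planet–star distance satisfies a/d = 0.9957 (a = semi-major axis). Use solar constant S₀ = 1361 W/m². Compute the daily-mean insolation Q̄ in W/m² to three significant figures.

Q̄ ≈ 343 W/m²

Solar declination: sin δ = sin ε · sin λ_s = sin 23.44° × sin 0.0° = 0.00000, so δ = +0.000°.
cos H₀ = −tan(+37.0°) tan(+0.000°) = -0.0000, H₀ = 1.5708 rad.
Bracket: H₀ sin φ sin δ + cos φ cos δ sin H₀ = 1.5708×0.60182×0.00000 + 0.79864×1.00000×1.00000 = 0.000000 + 0.798640 = 0.798640.
Inverse-square distance factor (a/d)² = 0.9957² = 0.991418.
Q̄ = (S₀/π) × 0.991418 × [bracket] = (1361/π) × 0.991418 × 0.798640 = 343.0 W/m².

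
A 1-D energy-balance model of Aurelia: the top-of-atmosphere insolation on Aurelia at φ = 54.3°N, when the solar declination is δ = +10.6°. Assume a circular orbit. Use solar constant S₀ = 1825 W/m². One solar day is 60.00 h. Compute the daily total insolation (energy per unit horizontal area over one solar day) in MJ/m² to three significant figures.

104 MJ/m²

cos H₀ = −tan(+54.3°) tan(+10.600°) = -0.2604, H₀ = 1.8343 rad.
Bracket: H₀ sin φ sin δ + cos φ cos δ sin H₀ = 1.8343×0.81208×0.18395 + 0.58354×0.98294×0.96549 = 0.274012 + 0.553790 = 0.827802.
Q̄ = (S₀/π) × [bracket] = (1825/π) × 0.827802 = 480.88 W/m².
Daily total = Q̄ × 60.00 h × 3600 s/h = 480.88 × 60.00 × 3600 / 10⁶ = 103.9 MJ/m².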